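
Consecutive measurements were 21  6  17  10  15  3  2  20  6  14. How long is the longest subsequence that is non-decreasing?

4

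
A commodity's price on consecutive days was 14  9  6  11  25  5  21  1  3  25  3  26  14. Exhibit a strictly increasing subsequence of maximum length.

9, 11, 21, 25, 26

Patience tails give the LIS length; then backtrack through the dp parents:
14 → extends → [14]
9 → replaces 14 → [9]
6 → replaces 9 → [6]
11 → extends → [6, 11]
25 → extends → [6, 11, 25]
5 → replaces 6 → [5, 11, 25]
21 → replaces 25 → [5, 11, 21]
1 → replaces 5 → [1, 11, 21]
3 → replaces 11 → [1, 3, 21]
25 → extends → [1, 3, 21, 25]
3 → already a tail → [1, 3, 21, 25]
26 → extends → [1, 3, 21, 25, 26]
14 → replaces 21 → [1, 3, 14, 25, 26]
Length 5; one witness is 9, 11, 21, 25, 26.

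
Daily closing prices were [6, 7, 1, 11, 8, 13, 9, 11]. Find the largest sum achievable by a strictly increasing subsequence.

Let S[i] be the best sum of a strictly increasing subsequence ending at i:
i:      1  2  3  4  5  6  7  8
a[i]:   6  7  1 11  8 13  9 11
S:      6 13  1 24 21 37 30 41
Maximum is 41 (e.g. 6 + 7 + 8 + 9 + 11).

41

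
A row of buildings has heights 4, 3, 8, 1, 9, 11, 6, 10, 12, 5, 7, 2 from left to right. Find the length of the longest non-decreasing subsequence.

5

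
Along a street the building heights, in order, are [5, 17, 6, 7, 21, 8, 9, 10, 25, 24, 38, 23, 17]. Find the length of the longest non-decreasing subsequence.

Track the smallest tail for each achievable length (allowing ties):
5 → extends → [5]
17 → extends → [5, 17]
6 → replaces 17 → [5, 6]
7 → extends → [5, 6, 7]
21 → extends → [5, 6, 7, 21]
8 → replaces 21 → [5, 6, 7, 8]
9 → extends → [5, 6, 7, 8, 9]
10 → extends → [5, 6, 7, 8, 9, 10]
25 → extends → [5, 6, 7, 8, 9, 10, 25]
24 → replaces 25 → [5, 6, 7, 8, 9, 10, 24]
38 → extends → [5, 6, 7, 8, 9, 10, 24, 38]
23 → replaces 24 → [5, 6, 7, 8, 9, 10, 23, 38]
17 → replaces 23 → [5, 6, 7, 8, 9, 10, 17, 38]
Eight tails, so the longest non-decreasing subsequence has length 8 (e.g. 5, 6, 7, 8, 9, 10, 25, 38).

8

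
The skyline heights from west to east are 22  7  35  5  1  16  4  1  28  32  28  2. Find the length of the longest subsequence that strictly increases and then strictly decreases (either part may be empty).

inc[i] = longest strictly increasing subsequence ending at i; dec[i] = longest strictly decreasing subsequence starting at i:
i:      1  2  3  4  5  6  7  8  9 10 11 12
a[i]:  22  7 35  5  1 16  4  1 28 32 28  2
inc:    1  1  2  1  1  2  2  1  3  4  3  2
dec:    5  4  4  3  1  3  2  1  2  3  2  1
Best peak at i=10 (value 32): inc=4, dec=3, length 4+3−1 = 6.

6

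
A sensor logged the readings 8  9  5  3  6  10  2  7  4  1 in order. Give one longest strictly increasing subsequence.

8, 9, 10

Patience tails give the LIS length; then backtrack through the dp parents:
8 → extends → [8]
9 → extends → [8, 9]
5 → replaces 8 → [5, 9]
3 → replaces 5 → [3, 9]
6 → replaces 9 → [3, 6]
10 → extends → [3, 6, 10]
2 → replaces 3 → [2, 6, 10]
7 → replaces 10 → [2, 6, 7]
4 → replaces 6 → [2, 4, 7]
1 → replaces 2 → [1, 4, 7]
Length 3; one witness is 8, 9, 10.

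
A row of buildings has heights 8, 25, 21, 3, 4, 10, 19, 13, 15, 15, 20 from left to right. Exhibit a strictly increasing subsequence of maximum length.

Patience tails give the LIS length; then backtrack through the dp parents:
8 → extends → [8]
25 → extends → [8, 25]
21 → replaces 25 → [8, 21]
3 → replaces 8 → [3, 21]
4 → replaces 21 → [3, 4]
10 → extends → [3, 4, 10]
19 → extends → [3, 4, 10, 19]
13 → replaces 19 → [3, 4, 10, 13]
15 → extends → [3, 4, 10, 13, 15]
15 → already a tail → [3, 4, 10, 13, 15]
20 → extends → [3, 4, 10, 13, 15, 20]
Length 6; one witness is 3, 4, 10, 13, 15, 20.

3, 4, 10, 13, 15, 20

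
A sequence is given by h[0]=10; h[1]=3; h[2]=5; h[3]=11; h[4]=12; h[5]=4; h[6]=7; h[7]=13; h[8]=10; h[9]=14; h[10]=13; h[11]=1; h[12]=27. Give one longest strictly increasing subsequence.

3, 5, 11, 12, 13, 14, 27

Patience tails give the LIS length; then backtrack through the dp parents:
10 → extends → [10]
3 → replaces 10 → [3]
5 → extends → [3, 5]
11 → extends → [3, 5, 11]
12 → extends → [3, 5, 11, 12]
4 → replaces 5 → [3, 4, 11, 12]
7 → replaces 11 → [3, 4, 7, 12]
13 → extends → [3, 4, 7, 12, 13]
10 → replaces 12 → [3, 4, 7, 10, 13]
14 → extends → [3, 4, 7, 10, 13, 14]
13 → already a tail → [3, 4, 7, 10, 13, 14]
1 → replaces 3 → [1, 4, 7, 10, 13, 14]
27 → extends → [1, 4, 7, 10, 13, 14, 27]
Length 7; one witness is 3, 5, 11, 12, 13, 14, 27.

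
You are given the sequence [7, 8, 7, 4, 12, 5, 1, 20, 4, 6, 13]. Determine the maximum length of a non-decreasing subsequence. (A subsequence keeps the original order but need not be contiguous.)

4

Track the smallest tail for each achievable length (allowing ties):
7 → extends → [7]
8 → extends → [7, 8]
7 → replaces 8 → [7, 7]
4 → replaces 7 → [4, 7]
12 → extends → [4, 7, 12]
5 → replaces 7 → [4, 5, 12]
1 → replaces 4 → [1, 5, 12]
20 → extends → [1, 5, 12, 20]
4 → replaces 5 → [1, 4, 12, 20]
6 → replaces 12 → [1, 4, 6, 20]
13 → replaces 20 → [1, 4, 6, 13]
Four tails, so the longest non-decreasing subsequence has length 4 (e.g. 7, 8, 12, 20).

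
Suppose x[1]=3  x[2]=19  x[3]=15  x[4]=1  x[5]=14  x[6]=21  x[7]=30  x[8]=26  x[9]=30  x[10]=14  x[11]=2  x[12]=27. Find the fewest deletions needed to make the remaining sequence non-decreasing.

Fewest deletions = n − (longest non-decreasing subsequence).
i:      1  2  3  4  5  6  7  8  9 10 11 12
x[i]:   3 19 15  1 14 21 30 26 30 14  2 27
dp:     1  2  2  1  2  3  4  4  5  3  2  5
max dp = 5, so deletions = 12 − 5 = 7.

7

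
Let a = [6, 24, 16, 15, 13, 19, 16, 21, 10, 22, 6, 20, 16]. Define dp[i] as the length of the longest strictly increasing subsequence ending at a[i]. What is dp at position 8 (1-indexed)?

4

dp[i] = 1 + max{dp[j] : j<i, a[j]<a[i]} (or 1 if no such j):
i:      1  2  3  4  5  6  7  8  9 10 11 12 13
a[i]:   6 24 16 15 13 19 16 21 10 22  6 20 16
dp:     1  2  2  2  2  3  3  4  2  5  1  4  3
At index 8 the value is 4.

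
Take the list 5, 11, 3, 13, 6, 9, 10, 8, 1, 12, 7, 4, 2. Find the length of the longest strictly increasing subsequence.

5

Track the smallest tail for each achievable length (strict):
5 → extends → [5]
11 → extends → [5, 11]
3 → replaces 5 → [3, 11]
13 → extends → [3, 11, 13]
6 → replaces 11 → [3, 6, 13]
9 → replaces 13 → [3, 6, 9]
10 → extends → [3, 6, 9, 10]
8 → replaces 9 → [3, 6, 8, 10]
1 → replaces 3 → [1, 6, 8, 10]
12 → extends → [1, 6, 8, 10, 12]
7 → replaces 8 → [1, 6, 7, 10, 12]
4 → replaces 6 → [1, 4, 7, 10, 12]
2 → replaces 4 → [1, 2, 7, 10, 12]
Five tails, so the longest strictly increasing subsequence has length 5 (e.g. 5, 6, 9, 10, 12).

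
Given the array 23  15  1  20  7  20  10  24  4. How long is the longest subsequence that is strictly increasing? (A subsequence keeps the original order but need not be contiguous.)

Track the smallest tail for each achievable length (strict):
23 → extends → [23]
15 → replaces 23 → [15]
1 → replaces 15 → [1]
20 → extends → [1, 20]
7 → replaces 20 → [1, 7]
20 → extends → [1, 7, 20]
10 → replaces 20 → [1, 7, 10]
24 → extends → [1, 7, 10, 24]
4 → replaces 7 → [1, 4, 10, 24]
Four tails, so the longest strictly increasing subsequence has length 4 (e.g. 1, 7, 20, 24).

4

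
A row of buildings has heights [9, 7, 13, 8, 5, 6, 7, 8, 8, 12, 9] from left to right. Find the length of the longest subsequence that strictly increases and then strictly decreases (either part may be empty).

inc[i] = longest strictly increasing subsequence ending at i; dec[i] = longest strictly decreasing subsequence starting at i:
i:      1  2  3  4  5  6  7  8  9 10 11
a[i]:   9  7 13  8  5  6  7  8  8 12  9
inc:    1  1  2  2  1  2  3  4  4  5  5
dec:    3  2  3  2  1  1  1  1  1  2  1
Best peak at i=10 (value 12): inc=5, dec=2, length 5+2−1 = 6.

6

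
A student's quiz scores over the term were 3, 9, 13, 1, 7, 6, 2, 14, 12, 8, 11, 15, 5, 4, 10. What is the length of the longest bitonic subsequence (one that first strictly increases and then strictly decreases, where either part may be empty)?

8

inc[i] = longest strictly increasing subsequence ending at i; dec[i] = longest strictly decreasing subsequence starting at i:
i:      1  2  3  4  5  6  7  8  9 10 11 12 13 14 15
a[i]:   3  9 13  1  7  6  2 14 12  8 11 15  5  4 10
inc:    1  2  3  1  2  2  2  4  3  3  4  5  3  3  4
dec:    2  5  5  1  4  3  1  5  4  3  3  3  2  1  1
Best peak at i=8 (value 14): inc=4, dec=5, length 4+5−1 = 8.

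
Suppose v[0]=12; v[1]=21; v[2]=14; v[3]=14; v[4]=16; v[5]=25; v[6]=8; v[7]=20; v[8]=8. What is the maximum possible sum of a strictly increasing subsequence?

Let S[i] be the best sum of a strictly increasing subsequence ending at i:
i:      0  1  2  3  4  5  6  7  8
v[i]:  12 21 14 14 16 25  8 20  8
S:     12 33 26 26 42 67  8 62  8
Maximum is 67 (e.g. 12 + 14 + 16 + 25).

67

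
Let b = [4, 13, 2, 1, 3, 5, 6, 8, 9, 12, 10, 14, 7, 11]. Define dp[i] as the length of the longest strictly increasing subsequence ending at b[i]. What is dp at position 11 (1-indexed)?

7

dp[i] = 1 + max{dp[j] : j<i, b[j]<b[i]} (or 1 if no such j):
i:      1  2  3  4  5  6  7  8  9 10 11 12 13 14
b[i]:   4 13  2  1  3  5  6  8  9 12 10 14  7 11
dp:     1  2  1  1  2  3  4  5  6  7  7  8  5  8
At index 11 the value is 7.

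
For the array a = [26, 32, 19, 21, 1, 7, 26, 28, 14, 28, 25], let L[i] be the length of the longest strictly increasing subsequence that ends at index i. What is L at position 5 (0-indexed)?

dp[i] = 1 + max{dp[j] : j<i, a[j]<a[i]} (or 1 if no such j):
i:      0  1  2  3  4  5  6  7  8  9 10
a[i]:  26 32 19 21  1  7 26 28 14 28 25
dp:     1  2  1  2  1  2  3  4  3  4  4
At index 5 the value is 2.

2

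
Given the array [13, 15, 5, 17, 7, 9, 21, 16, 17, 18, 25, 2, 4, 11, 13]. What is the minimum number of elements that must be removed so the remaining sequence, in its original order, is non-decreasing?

8

Fewest deletions = n − (longest non-decreasing subsequence).
i:      1  2  3  4  5  6  7  8  9 10 11 12 13 14 15
a[i]:  13 15  5 17  7  9 21 16 17 18 25  2  4 11 13
dp:     1  2  1  3  2  3  4  4  5  6  7  1  2  4  5
max dp = 7, so deletions = 15 − 7 = 8.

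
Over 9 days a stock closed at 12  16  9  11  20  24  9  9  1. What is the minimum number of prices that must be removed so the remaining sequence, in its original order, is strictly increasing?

5

Fewest deletions = n − (longest strictly increasing subsequence).
i:      1  2  3  4  5  6  7  8  9
a[i]:  12 16  9 11 20 24  9  9  1
dp:     1  2  1  2  3  4  1  1  1
max dp = 4, so deletions = 9 − 4 = 5.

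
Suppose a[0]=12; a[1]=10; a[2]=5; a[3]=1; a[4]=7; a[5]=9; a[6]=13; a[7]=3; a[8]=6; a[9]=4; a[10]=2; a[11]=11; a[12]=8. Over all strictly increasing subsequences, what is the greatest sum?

Let S[i] be the best sum of a strictly increasing subsequence ending at i:
i:      0  1  2  3  4  5  6  7  8  9 10 11 12
a[i]:  12 10  5  1  7  9 13  3  6  4  2 11  8
S:     12 10  5  1 12 21 34  4 11  8  3 32 20
Maximum is 34 (e.g. 5 + 7 + 9 + 13).

34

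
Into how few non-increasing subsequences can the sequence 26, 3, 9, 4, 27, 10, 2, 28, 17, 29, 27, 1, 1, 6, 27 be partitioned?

5

Place each on the leftmost legal pile:
26 → new pile 1 (tops now [26])
3 → pile 1 (tops now [3])
9 → new pile 2 (tops now [3, 9])
4 → pile 2 (tops now [3, 4])
27 → new pile 3 (tops now [3, 4, 27])
10 → pile 3 (tops now [3, 4, 10])
2 → pile 1 (tops now [2, 4, 10])
28 → new pile 4 (tops now [2, 4, 10, 28])
17 → pile 4 (tops now [2, 4, 10, 17])
29 → new pile 5 (tops now [2, 4, 10, 17, 29])
27 → pile 5 (tops now [2, 4, 10, 17, 27])
1 → pile 1 (tops now [1, 4, 10, 17, 27])
1 → pile 1 (tops now [1, 4, 10, 17, 27])
6 → pile 3 (tops now [1, 4, 6, 17, 27])
27 → pile 5 (tops now [1, 4, 6, 17, 27])
Five piles.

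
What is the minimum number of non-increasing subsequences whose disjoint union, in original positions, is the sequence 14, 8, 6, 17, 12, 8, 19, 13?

3

The minimum number of non-increasing subsequences covering a sequence equals the length of its longest strictly increasing subsequence.
LIS length is 3 (e.g. 14, 17, 19), so 3 piles are needed.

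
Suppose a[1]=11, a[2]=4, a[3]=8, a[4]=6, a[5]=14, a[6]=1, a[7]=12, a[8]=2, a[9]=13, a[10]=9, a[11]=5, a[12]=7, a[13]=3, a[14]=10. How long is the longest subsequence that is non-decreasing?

Track the smallest tail for each achievable length (allowing ties):
11 → extends → [11]
4 → replaces 11 → [4]
8 → extends → [4, 8]
6 → replaces 8 → [4, 6]
14 → extends → [4, 6, 14]
1 → replaces 4 → [1, 6, 14]
12 → replaces 14 → [1, 6, 12]
2 → replaces 6 → [1, 2, 12]
13 → extends → [1, 2, 12, 13]
9 → replaces 12 → [1, 2, 9, 13]
5 → replaces 9 → [1, 2, 5, 13]
7 → replaces 13 → [1, 2, 5, 7]
3 → replaces 5 → [1, 2, 3, 7]
10 → extends → [1, 2, 3, 7, 10]
Five tails, so the longest non-decreasing subsequence has length 5 (e.g. 1, 2, 5, 7, 10).

5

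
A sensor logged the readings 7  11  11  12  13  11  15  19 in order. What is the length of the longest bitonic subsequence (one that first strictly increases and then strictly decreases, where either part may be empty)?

6

inc[i] = longest strictly increasing subsequence ending at i; dec[i] = longest strictly decreasing subsequence starting at i:
i:      1  2  3  4  5  6  7  8
a[i]:   7 11 11 12 13 11 15 19
inc:    1  2  2  3  4  2  5  6
dec:    1  1  1  2  2  1  1  1
Best peak at i=8 (value 19): inc=6, dec=1, length 6+1−1 = 6.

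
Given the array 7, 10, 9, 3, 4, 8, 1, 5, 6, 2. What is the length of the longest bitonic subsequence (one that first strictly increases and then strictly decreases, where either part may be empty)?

inc[i] = longest strictly increasing subsequence ending at i; dec[i] = longest strictly decreasing subsequence starting at i:
i:      1  2  3  4  5  6  7  8  9 10
a[i]:   7 10  9  3  4  8  1  5  6  2
inc:    1  2  2  1  2  3  1  3  4  2
dec:    3  5  4  2  2  3  1  2  2  1
Best peak at i=2 (value 10): inc=2, dec=5, length 2+5−1 = 6.

6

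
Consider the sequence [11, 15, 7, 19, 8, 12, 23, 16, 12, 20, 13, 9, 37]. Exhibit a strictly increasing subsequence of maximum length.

7, 8, 12, 16, 20, 37

Patience tails give the LIS length; then backtrack through the dp parents:
11 → extends → [11]
15 → extends → [11, 15]
7 → replaces 11 → [7, 15]
19 → extends → [7, 15, 19]
8 → replaces 15 → [7, 8, 19]
12 → replaces 19 → [7, 8, 12]
23 → extends → [7, 8, 12, 23]
16 → replaces 23 → [7, 8, 12, 16]
12 → already a tail → [7, 8, 12, 16]
20 → extends → [7, 8, 12, 16, 20]
13 → replaces 16 → [7, 8, 12, 13, 20]
9 → replaces 12 → [7, 8, 9, 13, 20]
37 → extends → [7, 8, 9, 13, 20, 37]
Length 6; one witness is 7, 8, 12, 16, 20, 37.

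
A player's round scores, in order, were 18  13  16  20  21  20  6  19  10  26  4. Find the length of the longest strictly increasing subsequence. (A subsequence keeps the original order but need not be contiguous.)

Track the smallest tail for each achievable length (strict):
18 → extends → [18]
13 → replaces 18 → [13]
16 → extends → [13, 16]
20 → extends → [13, 16, 20]
21 → extends → [13, 16, 20, 21]
20 → already a tail → [13, 16, 20, 21]
6 → replaces 13 → [6, 16, 20, 21]
19 → replaces 20 → [6, 16, 19, 21]
10 → replaces 16 → [6, 10, 19, 21]
26 → extends → [6, 10, 19, 21, 26]
4 → replaces 6 → [4, 10, 19, 21, 26]
Five tails, so the longest strictly increasing subsequence has length 5 (e.g. 13, 16, 20, 21, 26).

5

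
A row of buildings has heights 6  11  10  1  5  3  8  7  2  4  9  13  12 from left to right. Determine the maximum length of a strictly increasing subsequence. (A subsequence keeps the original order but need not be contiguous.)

Let dp[i] be the length of the longest such subsequence ending at index i:
i:      1  2  3  4  5  6  7  8  9 10 11 12 13
a[i]:   6 11 10  1  5  3  8  7  2  4  9 13 12
dp:     1  2  2  1  2  2  3  3  2  3  4  5  5
Maximum dp value is 5.

5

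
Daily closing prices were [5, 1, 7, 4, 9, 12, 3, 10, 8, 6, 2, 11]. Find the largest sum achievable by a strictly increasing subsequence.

Let S[i] be the best sum of a strictly increasing subsequence ending at i:
i:      1  2  3  4  5  6  7  8  9 10 11 12
a[i]:   5  1  7  4  9 12  3 10  8  6  2 11
S:      5  1 12  5 21 33  4 31 20 11  3 42
Maximum is 42 (e.g. 5 + 7 + 9 + 10 + 11).

42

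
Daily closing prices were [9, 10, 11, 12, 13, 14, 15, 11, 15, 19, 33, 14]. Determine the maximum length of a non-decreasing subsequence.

Track the smallest tail for each achievable length (allowing ties):
9 → extends → [9]
10 → extends → [9, 10]
11 → extends → [9, 10, 11]
12 → extends → [9, 10, 11, 12]
13 → extends → [9, 10, 11, 12, 13]
14 → extends → [9, 10, 11, 12, 13, 14]
15 → extends → [9, 10, 11, 12, 13, 14, 15]
11 → replaces 12 → [9, 10, 11, 11, 13, 14, 15]
15 → extends → [9, 10, 11, 11, 13, 14, 15, 15]
19 → extends → [9, 10, 11, 11, 13, 14, 15, 15, 19]
33 → extends → [9, 10, 11, 11, 13, 14, 15, 15, 19, 33]
14 → replaces 15 → [9, 10, 11, 11, 13, 14, 14, 15, 19, 33]
Ten tails, so the longest non-decreasing subsequence has length 10 (e.g. 9, 10, 11, 12, 13, 14, 15, 15, 19, 33).

10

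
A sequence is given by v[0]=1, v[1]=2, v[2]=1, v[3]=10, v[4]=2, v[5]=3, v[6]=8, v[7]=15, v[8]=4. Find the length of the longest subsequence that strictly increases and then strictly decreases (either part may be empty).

6

inc[i] = longest strictly increasing subsequence ending at i; dec[i] = longest strictly decreasing subsequence starting at i:
i:      0  1  2  3  4  5  6  7  8
v[i]:   1  2  1 10  2  3  8 15  4
inc:    1  2  1  3  2  3  4  5  4
dec:    1  2  1  3  1  1  2  2  1
Best peak at i=7 (value 15): inc=5, dec=2, length 5+2−1 = 6.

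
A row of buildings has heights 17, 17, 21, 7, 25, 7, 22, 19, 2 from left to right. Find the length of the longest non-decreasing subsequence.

4

Track the smallest tail for each achievable length (allowing ties):
17 → extends → [17]
17 → extends → [17, 17]
21 → extends → [17, 17, 21]
7 → replaces 17 → [7, 17, 21]
25 → extends → [7, 17, 21, 25]
7 → replaces 17 → [7, 7, 21, 25]
22 → replaces 25 → [7, 7, 21, 22]
19 → replaces 21 → [7, 7, 19, 22]
2 → replaces 7 → [2, 7, 19, 22]
Four tails, so the longest non-decreasing subsequence has length 4 (e.g. 17, 17, 21, 25).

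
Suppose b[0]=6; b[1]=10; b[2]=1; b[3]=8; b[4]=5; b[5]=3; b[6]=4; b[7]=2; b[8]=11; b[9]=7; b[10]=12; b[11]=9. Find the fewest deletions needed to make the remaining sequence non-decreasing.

7

Fewest deletions = n − (longest non-decreasing subsequence).
Patience tails:
6 → extends → [6]
10 → extends → [6, 10]
1 → replaces 6 → [1, 10]
8 → replaces 10 → [1, 8]
5 → replaces 8 → [1, 5]
3 → replaces 5 → [1, 3]
4 → extends → [1, 3, 4]
2 → replaces 3 → [1, 2, 4]
11 → extends → [1, 2, 4, 11]
7 → replaces 11 → [1, 2, 4, 7]
12 → extends → [1, 2, 4, 7, 12]
9 → replaces 12 → [1, 2, 4, 7, 9]
Longest non-decreasing subsequence has length 5, so deletions = 12 − 5 = 7.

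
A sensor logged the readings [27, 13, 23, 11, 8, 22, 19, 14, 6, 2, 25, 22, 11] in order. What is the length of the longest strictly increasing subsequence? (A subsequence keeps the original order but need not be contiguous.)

3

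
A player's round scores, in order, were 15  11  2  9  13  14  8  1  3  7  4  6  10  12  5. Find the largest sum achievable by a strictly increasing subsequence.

Let S[i] be the best sum of a strictly increasing subsequence ending at i:
i:      1  2  3  4  5  6  7  8  9 10 11 12 13 14 15
a[i]:  15 11  2  9 13 14  8  1  3  7  4  6 10 12  5
S:     15 11  2 11 24 38 10  1  5 12  9 15 25 37 14
Maximum is 38 (e.g. 2 + 9 + 13 + 14).

38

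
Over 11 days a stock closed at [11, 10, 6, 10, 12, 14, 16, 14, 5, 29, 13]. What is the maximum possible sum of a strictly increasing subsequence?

87

Let S[i] be the best sum of a strictly increasing subsequence ending at i:
i:      1  2  3  4  5  6  7  8  9 10 11
a[i]:  11 10  6 10 12 14 16 14  5 29 13
S:     11 10  6 16 28 42 58 42  5 87 41
Maximum is 87 (e.g. 6 + 10 + 12 + 14 + 16 + 29).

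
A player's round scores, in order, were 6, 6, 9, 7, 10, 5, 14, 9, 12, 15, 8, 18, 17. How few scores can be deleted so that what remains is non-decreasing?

Fewest deletions = n − (longest non-decreasing subsequence).
Patience tails:
6 → extends → [6]
6 → extends → [6, 6]
9 → extends → [6, 6, 9]
7 → replaces 9 → [6, 6, 7]
10 → extends → [6, 6, 7, 10]
5 → replaces 6 → [5, 6, 7, 10]
14 → extends → [5, 6, 7, 10, 14]
9 → replaces 10 → [5, 6, 7, 9, 14]
12 → replaces 14 → [5, 6, 7, 9, 12]
15 → extends → [5, 6, 7, 9, 12, 15]
8 → replaces 9 → [5, 6, 7, 8, 12, 15]
18 → extends → [5, 6, 7, 8, 12, 15, 18]
17 → replaces 18 → [5, 6, 7, 8, 12, 15, 17]
Longest non-decreasing subsequence has length 7, so deletions = 13 − 7 = 6.

6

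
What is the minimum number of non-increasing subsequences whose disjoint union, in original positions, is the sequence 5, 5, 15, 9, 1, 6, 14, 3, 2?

3

Place each on the leftmost legal pile:
5 → new pile 1 (tops now [5])
5 → pile 1 (tops now [5])
15 → new pile 2 (tops now [5, 15])
9 → pile 2 (tops now [5, 9])
1 → pile 1 (tops now [1, 9])
6 → pile 2 (tops now [1, 6])
14 → new pile 3 (tops now [1, 6, 14])
3 → pile 2 (tops now [1, 3, 14])
2 → pile 2 (tops now [1, 2, 14])
Three piles.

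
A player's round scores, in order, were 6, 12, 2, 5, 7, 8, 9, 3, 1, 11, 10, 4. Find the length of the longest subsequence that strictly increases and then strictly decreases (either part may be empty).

inc[i] = longest strictly increasing subsequence ending at i; dec[i] = longest strictly decreasing subsequence starting at i:
i:      1  2  3  4  5  6  7  8  9 10 11 12
a[i]:   6 12  2  5  7  8  9  3  1 11 10  4
inc:    1  2  1  2  3  4  5  2  1  6  6  3
dec:    4  4  2  3  3  3  3  2  1  3  2  1
Best peak at i=10 (value 11): inc=6, dec=3, length 6+3−1 = 8.

8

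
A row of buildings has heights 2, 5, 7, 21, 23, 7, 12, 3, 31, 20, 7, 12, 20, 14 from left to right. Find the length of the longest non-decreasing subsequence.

7

Let dp[i] be the length of the longest such subsequence ending at index i:
i:      1  2  3  4  5  6  7  8  9 10 11 12 13 14
a[i]:   2  5  7 21 23  7 12  3 31 20  7 12 20 14
dp:     1  2  3  4  5  4  5  2  6  6  5  6  7  7
Maximum dp value is 7.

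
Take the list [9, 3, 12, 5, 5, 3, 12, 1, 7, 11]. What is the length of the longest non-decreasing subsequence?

5

Track the smallest tail for each achievable length (allowing ties):
9 → extends → [9]
3 → replaces 9 → [3]
12 → extends → [3, 12]
5 → replaces 12 → [3, 5]
5 → extends → [3, 5, 5]
3 → replaces 5 → [3, 3, 5]
12 → extends → [3, 3, 5, 12]
1 → replaces 3 → [1, 3, 5, 12]
7 → replaces 12 → [1, 3, 5, 7]
11 → extends → [1, 3, 5, 7, 11]
Five tails, so the longest non-decreasing subsequence has length 5 (e.g. 3, 5, 5, 7, 11).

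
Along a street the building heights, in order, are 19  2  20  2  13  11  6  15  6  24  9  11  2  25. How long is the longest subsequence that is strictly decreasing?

5

Let dp[i] be the longest strictly decreasing subsequence ending at i:
i:      1  2  3  4  5  6  7  8  9 10 11 12 13 14
a[i]:  19  2 20  2 13 11  6 15  6 24  9 11  2 25
dp:     1  2  1  2  2  3  4  2  4  1  4  3  5  1
Maximum is 5.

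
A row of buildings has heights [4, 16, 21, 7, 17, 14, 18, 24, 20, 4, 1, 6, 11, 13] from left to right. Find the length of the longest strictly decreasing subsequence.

5

Negate each value so 'decreasing' becomes 'increasing', then run patience tails on the negated sequence:
-4 → extends → [-4]
-16 → replaces -4 → [-16]
-21 → replaces -16 → [-21]
-7 → extends → [-21, -7]
-17 → replaces -7 → [-21, -17]
-14 → extends → [-21, -17, -14]
-18 → replaces -17 → [-21, -18, -14]
-24 → replaces -21 → [-24, -18, -14]
-20 → replaces -18 → [-24, -20, -14]
-4 → extends → [-24, -20, -14, -4]
-1 → extends → [-24, -20, -14, -4, -1]
-6 → replaces -4 → [-24, -20, -14, -6, -1]
-11 → replaces -6 → [-24, -20, -14, -11, -1]
-13 → replaces -11 → [-24, -20, -14, -13, -1]
Five tails, so the longest strictly decreasing subsequence of the original has length 5.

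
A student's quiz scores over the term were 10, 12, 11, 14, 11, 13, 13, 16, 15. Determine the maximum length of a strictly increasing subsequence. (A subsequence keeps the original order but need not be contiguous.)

4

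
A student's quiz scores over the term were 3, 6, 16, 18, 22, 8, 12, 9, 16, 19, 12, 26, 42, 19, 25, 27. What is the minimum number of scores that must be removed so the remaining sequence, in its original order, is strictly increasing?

8

Fewest deletions = n − (longest strictly increasing subsequence).
i:      1  2  3  4  5  6  7  8  9 10 11 12 13 14 15 16
a[i]:   3  6 16 18 22  8 12  9 16 19 12 26 42 19 25 27
dp:     1  2  3  4  5  3  4  4  5  6  5  7  8  6  7  8
max dp = 8, so deletions = 16 − 8 = 8.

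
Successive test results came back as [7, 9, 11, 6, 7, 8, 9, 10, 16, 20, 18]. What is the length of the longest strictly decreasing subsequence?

Let dp[i] be the longest strictly decreasing subsequence ending at i:
i:      1  2  3  4  5  6  7  8  9 10 11
a[i]:   7  9 11  6  7  8  9 10 16 20 18
dp:     1  1  1  2  2  2  2  2  1  1  2
Maximum is 2.

2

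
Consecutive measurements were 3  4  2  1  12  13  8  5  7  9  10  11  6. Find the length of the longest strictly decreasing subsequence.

Negate each value so 'decreasing' becomes 'increasing', then run patience tails on the negated sequence:
-3 → extends → [-3]
-4 → replaces -3 → [-4]
-2 → extends → [-4, -2]
-1 → extends → [-4, -2, -1]
-12 → replaces -4 → [-12, -2, -1]
-13 → replaces -12 → [-13, -2, -1]
-8 → replaces -2 → [-13, -8, -1]
-5 → replaces -1 → [-13, -8, -5]
-7 → replaces -5 → [-13, -8, -7]
-9 → replaces -8 → [-13, -9, -7]
-10 → replaces -9 → [-13, -10, -7]
-11 → replaces -10 → [-13, -11, -7]
-6 → extends → [-13, -11, -7, -6]
Four tails, so the longest strictly decreasing subsequence of the original has length 4.

4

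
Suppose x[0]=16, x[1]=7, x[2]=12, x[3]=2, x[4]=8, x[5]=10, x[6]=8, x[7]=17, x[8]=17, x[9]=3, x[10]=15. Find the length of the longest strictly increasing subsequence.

Track the smallest tail for each achievable length (strict):
16 → extends → [16]
7 → replaces 16 → [7]
12 → extends → [7, 12]
2 → replaces 7 → [2, 12]
8 → replaces 12 → [2, 8]
10 → extends → [2, 8, 10]
8 → already a tail → [2, 8, 10]
17 → extends → [2, 8, 10, 17]
17 → already a tail → [2, 8, 10, 17]
3 → replaces 8 → [2, 3, 10, 17]
15 → replaces 17 → [2, 3, 10, 15]
Four tails, so the longest strictly increasing subsequence has length 4 (e.g. 7, 8, 10, 17).

4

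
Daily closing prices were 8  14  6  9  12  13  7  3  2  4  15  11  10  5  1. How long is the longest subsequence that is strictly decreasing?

Negate each value so 'decreasing' becomes 'increasing', then run patience tails on the negated sequence:
-8 → extends → [-8]
-14 → replaces -8 → [-14]
-6 → extends → [-14, -6]
-9 → replaces -6 → [-14, -9]
-12 → replaces -9 → [-14, -12]
-13 → replaces -12 → [-14, -13]
-7 → extends → [-14, -13, -7]
-3 → extends → [-14, -13, -7, -3]
-2 → extends → [-14, -13, -7, -3, -2]
-4 → replaces -3 → [-14, -13, -7, -4, -2]
-15 → replaces -14 → [-15, -13, -7, -4, -2]
-11 → replaces -7 → [-15, -13, -11, -4, -2]
-10 → replaces -4 → [-15, -13, -11, -10, -2]
-5 → replaces -2 → [-15, -13, -11, -10, -5]
-1 → extends → [-15, -13, -11, -10, -5, -1]
Six tails, so the longest strictly decreasing subsequence of the original has length 6.

6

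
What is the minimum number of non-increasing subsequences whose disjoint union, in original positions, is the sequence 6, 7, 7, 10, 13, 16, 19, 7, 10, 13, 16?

Place each on the leftmost legal pile:
6 → new pile 1 (tops now [6])
7 → new pile 2 (tops now [6, 7])
7 → pile 2 (tops now [6, 7])
10 → new pile 3 (tops now [6, 7, 10])
13 → new pile 4 (tops now [6, 7, 10, 13])
16 → new pile 5 (tops now [6, 7, 10, 13, 16])
19 → new pile 6 (tops now [6, 7, 10, 13, 16, 19])
7 → pile 2 (tops now [6, 7, 10, 13, 16, 19])
10 → pile 3 (tops now [6, 7, 10, 13, 16, 19])
13 → pile 4 (tops now [6, 7, 10, 13, 16, 19])
16 → pile 5 (tops now [6, 7, 10, 13, 16, 19])
Six piles.

6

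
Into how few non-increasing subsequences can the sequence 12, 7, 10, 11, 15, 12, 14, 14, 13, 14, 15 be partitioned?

Place each on the leftmost legal pile:
12 → new pile 1 (tops now [12])
7 → pile 1 (tops now [7])
10 → new pile 2 (tops now [7, 10])
11 → new pile 3 (tops now [7, 10, 11])
15 → new pile 4 (tops now [7, 10, 11, 15])
12 → pile 4 (tops now [7, 10, 11, 12])
14 → new pile 5 (tops now [7, 10, 11, 12, 14])
14 → pile 5 (tops now [7, 10, 11, 12, 14])
13 → pile 5 (tops now [7, 10, 11, 12, 13])
14 → new pile 6 (tops now [7, 10, 11, 12, 13, 14])
15 → new pile 7 (tops now [7, 10, 11, 12, 13, 14, 15])
Seven piles.

7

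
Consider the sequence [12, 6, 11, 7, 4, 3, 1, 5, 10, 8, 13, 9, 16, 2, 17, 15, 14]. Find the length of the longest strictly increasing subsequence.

6

Track the smallest tail for each achievable length (strict):
12 → extends → [12]
6 → replaces 12 → [6]
11 → extends → [6, 11]
7 → replaces 11 → [6, 7]
4 → replaces 6 → [4, 7]
3 → replaces 4 → [3, 7]
1 → replaces 3 → [1, 7]
5 → replaces 7 → [1, 5]
10 → extends → [1, 5, 10]
8 → replaces 10 → [1, 5, 8]
13 → extends → [1, 5, 8, 13]
9 → replaces 13 → [1, 5, 8, 9]
16 → extends → [1, 5, 8, 9, 16]
2 → replaces 5 → [1, 2, 8, 9, 16]
17 → extends → [1, 2, 8, 9, 16, 17]
15 → replaces 16 → [1, 2, 8, 9, 15, 17]
14 → replaces 15 → [1, 2, 8, 9, 14, 17]
Six tails, so the longest strictly increasing subsequence has length 6 (e.g. 6, 7, 10, 13, 16, 17).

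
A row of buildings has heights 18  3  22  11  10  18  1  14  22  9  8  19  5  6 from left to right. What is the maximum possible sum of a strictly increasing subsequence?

Let S[i] be the best sum of a strictly increasing subsequence ending at i:
i:      1  2  3  4  5  6  7  8  9 10 11 12 13 14
a[i]:  18  3 22 11 10 18  1 14 22  9  8 19  5  6
S:     18  3 40 14 13 32  1 28 54 12 11 51  8 14
Maximum is 54 (e.g. 3 + 11 + 18 + 22).

54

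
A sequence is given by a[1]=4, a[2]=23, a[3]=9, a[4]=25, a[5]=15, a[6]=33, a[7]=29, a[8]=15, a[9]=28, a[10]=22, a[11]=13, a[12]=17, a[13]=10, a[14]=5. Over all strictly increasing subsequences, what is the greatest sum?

85

Let S[i] be the best sum of a strictly increasing subsequence ending at i:
i:      1  2  3  4  5  6  7  8  9 10 11 12 13 14
a[i]:   4 23  9 25 15 33 29 15 28 22 13 17 10  5
S:      4 27 13 52 28 85 81 28 80 50 26 45 23  9
Maximum is 85 (e.g. 4 + 23 + 25 + 33).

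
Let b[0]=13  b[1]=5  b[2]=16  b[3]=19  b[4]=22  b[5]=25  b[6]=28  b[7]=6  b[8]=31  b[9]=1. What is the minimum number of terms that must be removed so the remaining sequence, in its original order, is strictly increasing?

3

Fewest deletions = n − (longest strictly increasing subsequence).
Patience tails:
13 → extends → [13]
5 → replaces 13 → [5]
16 → extends → [5, 16]
19 → extends → [5, 16, 19]
22 → extends → [5, 16, 19, 22]
25 → extends → [5, 16, 19, 22, 25]
28 → extends → [5, 16, 19, 22, 25, 28]
6 → replaces 16 → [5, 6, 19, 22, 25, 28]
31 → extends → [5, 6, 19, 22, 25, 28, 31]
1 → replaces 5 → [1, 6, 19, 22, 25, 28, 31]
Longest strictly increasing subsequence has length 7, so deletions = 10 − 7 = 3.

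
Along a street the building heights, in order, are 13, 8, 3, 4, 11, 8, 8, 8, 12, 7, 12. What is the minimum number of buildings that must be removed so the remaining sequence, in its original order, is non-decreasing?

Fewest deletions = n − (longest non-decreasing subsequence).
Patience tails:
13 → extends → [13]
8 → replaces 13 → [8]
3 → replaces 8 → [3]
4 → extends → [3, 4]
11 → extends → [3, 4, 11]
8 → replaces 11 → [3, 4, 8]
8 → extends → [3, 4, 8, 8]
8 → extends → [3, 4, 8, 8, 8]
12 → extends → [3, 4, 8, 8, 8, 12]
7 → replaces 8 → [3, 4, 7, 8, 8, 12]
12 → extends → [3, 4, 7, 8, 8, 12, 12]
Longest non-decreasing subsequence has length 7, so deletions = 11 − 7 = 4.

4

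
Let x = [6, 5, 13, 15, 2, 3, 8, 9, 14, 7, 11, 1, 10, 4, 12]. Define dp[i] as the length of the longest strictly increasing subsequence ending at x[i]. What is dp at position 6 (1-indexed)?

dp[i] = 1 + max{dp[j] : j<i, x[j]<x[i]} (or 1 if no such j):
i:      1  2  3  4  5  6  7  8  9 10 11 12 13 14 15
x[i]:   6  5 13 15  2  3  8  9 14  7 11  1 10  4 12
dp:     1  1  2  3  1  2  3  4  5  3  5  1  5  3  6
At index 6 the value is 2.

2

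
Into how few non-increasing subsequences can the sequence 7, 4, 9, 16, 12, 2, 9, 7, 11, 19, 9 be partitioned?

Place each on the leftmost legal pile:
7 → new pile 1 (tops now [7])
4 → pile 1 (tops now [4])
9 → new pile 2 (tops now [4, 9])
16 → new pile 3 (tops now [4, 9, 16])
12 → pile 3 (tops now [4, 9, 12])
2 → pile 1 (tops now [2, 9, 12])
9 → pile 2 (tops now [2, 9, 12])
7 → pile 2 (tops now [2, 7, 12])
11 → pile 3 (tops now [2, 7, 11])
19 → new pile 4 (tops now [2, 7, 11, 19])
9 → pile 3 (tops now [2, 7, 9, 19])
Four piles.

4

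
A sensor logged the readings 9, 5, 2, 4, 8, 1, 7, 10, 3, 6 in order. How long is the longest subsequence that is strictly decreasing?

Negate each value so 'decreasing' becomes 'increasing', then run patience tails on the negated sequence:
-9 → extends → [-9]
-5 → extends → [-9, -5]
-2 → extends → [-9, -5, -2]
-4 → replaces -2 → [-9, -5, -4]
-8 → replaces -5 → [-9, -8, -4]
-1 → extends → [-9, -8, -4, -1]
-7 → replaces -4 → [-9, -8, -7, -1]
-10 → replaces -9 → [-10, -8, -7, -1]
-3 → replaces -1 → [-10, -8, -7, -3]
-6 → replaces -3 → [-10, -8, -7, -6]
Four tails, so the longest strictly decreasing subsequence of the original has length 4.

4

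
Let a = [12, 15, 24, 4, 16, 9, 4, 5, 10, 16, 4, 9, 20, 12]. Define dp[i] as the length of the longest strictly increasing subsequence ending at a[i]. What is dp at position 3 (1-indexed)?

dp[i] = 1 + max{dp[j] : j<i, a[j]<a[i]} (or 1 if no such j):
i:      1  2  3  4  5  6  7  8  9 10 11 12 13 14
a[i]:  12 15 24  4 16  9  4  5 10 16  4  9 20 12
dp:     1  2  3  1  3  2  1  2  3  4  1  3  5  4
At index 3 the value is 3.

3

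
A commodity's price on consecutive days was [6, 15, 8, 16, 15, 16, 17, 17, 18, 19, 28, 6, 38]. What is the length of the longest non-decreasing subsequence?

10

Track the smallest tail for each achievable length (allowing ties):
6 → extends → [6]
15 → extends → [6, 15]
8 → replaces 15 → [6, 8]
16 → extends → [6, 8, 16]
15 → replaces 16 → [6, 8, 15]
16 → extends → [6, 8, 15, 16]
17 → extends → [6, 8, 15, 16, 17]
17 → extends → [6, 8, 15, 16, 17, 17]
18 → extends → [6, 8, 15, 16, 17, 17, 18]
19 → extends → [6, 8, 15, 16, 17, 17, 18, 19]
28 → extends → [6, 8, 15, 16, 17, 17, 18, 19, 28]
6 → replaces 8 → [6, 6, 15, 16, 17, 17, 18, 19, 28]
38 → extends → [6, 6, 15, 16, 17, 17, 18, 19, 28, 38]
Ten tails, so the longest non-decreasing subsequence has length 10 (e.g. 6, 15, 16, 16, 17, 17, 18, 19, 28, 38).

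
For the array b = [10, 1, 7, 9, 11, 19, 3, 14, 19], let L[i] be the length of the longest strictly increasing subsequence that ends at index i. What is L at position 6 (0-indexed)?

2

dp[i] = 1 + max{dp[j] : j<i, b[j]<b[i]} (or 1 if no such j):
i:      0  1  2  3  4  5  6  7  8
b[i]:  10  1  7  9 11 19  3 14 19
dp:     1  1  2  3  4  5  2  5  6
At index 6 the value is 2.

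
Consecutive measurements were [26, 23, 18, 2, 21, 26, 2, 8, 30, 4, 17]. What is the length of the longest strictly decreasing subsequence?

5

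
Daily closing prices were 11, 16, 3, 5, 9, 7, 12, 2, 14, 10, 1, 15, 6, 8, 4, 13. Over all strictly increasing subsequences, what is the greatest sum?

58

Let S[i] be the best sum of a strictly increasing subsequence ending at i:
i:      1  2  3  4  5  6  7  8  9 10 11 12 13 14 15 16
a[i]:  11 16  3  5  9  7 12  2 14 10  1 15  6  8  4 13
S:     11 27  3  8 17 15 29  2 43 27  1 58 14 23  7 42
Maximum is 58 (e.g. 3 + 5 + 9 + 12 + 14 + 15).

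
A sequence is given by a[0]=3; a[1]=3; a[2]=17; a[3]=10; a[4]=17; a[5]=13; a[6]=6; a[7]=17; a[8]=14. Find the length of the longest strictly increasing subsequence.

4

Track the smallest tail for each achievable length (strict):
3 → extends → [3]
3 → already a tail → [3]
17 → extends → [3, 17]
10 → replaces 17 → [3, 10]
17 → extends → [3, 10, 17]
13 → replaces 17 → [3, 10, 13]
6 → replaces 10 → [3, 6, 13]
17 → extends → [3, 6, 13, 17]
14 → replaces 17 → [3, 6, 13, 14]
Four tails, so the longest strictly increasing subsequence has length 4 (e.g. 3, 10, 13, 17).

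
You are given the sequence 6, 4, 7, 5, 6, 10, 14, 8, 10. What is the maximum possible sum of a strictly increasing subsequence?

39

Let S[i] be the best sum of a strictly increasing subsequence ending at i:
i:      1  2  3  4  5  6  7  8  9
a[i]:   6  4  7  5  6 10 14  8 10
S:      6  4 13  9 15 25 39 23 33
Maximum is 39 (e.g. 4 + 5 + 6 + 10 + 14).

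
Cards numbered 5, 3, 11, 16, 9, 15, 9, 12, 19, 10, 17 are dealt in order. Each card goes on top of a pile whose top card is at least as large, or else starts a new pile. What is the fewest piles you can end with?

Place each on the leftmost legal pile:
5 → new pile 1 (tops now [5])
3 → pile 1 (tops now [3])
11 → new pile 2 (tops now [3, 11])
16 → new pile 3 (tops now [3, 11, 16])
9 → pile 2 (tops now [3, 9, 16])
15 → pile 3 (tops now [3, 9, 15])
9 → pile 2 (tops now [3, 9, 15])
12 → pile 3 (tops now [3, 9, 12])
19 → new pile 4 (tops now [3, 9, 12, 19])
10 → pile 3 (tops now [3, 9, 10, 19])
17 → pile 4 (tops now [3, 9, 10, 17])
Four piles.

4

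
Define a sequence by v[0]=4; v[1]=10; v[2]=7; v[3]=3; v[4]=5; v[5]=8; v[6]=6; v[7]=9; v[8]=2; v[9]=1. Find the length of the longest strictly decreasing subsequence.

5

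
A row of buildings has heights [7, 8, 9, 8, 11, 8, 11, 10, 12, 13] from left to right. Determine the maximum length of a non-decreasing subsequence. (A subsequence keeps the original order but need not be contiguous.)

Let dp[i] be the length of the longest such subsequence ending at index i:
i:      1  2  3  4  5  6  7  8  9 10
a[i]:   7  8  9  8 11  8 11 10 12 13
dp:     1  2  3  3  4  4  5  5  6  7
Maximum dp value is 7.

7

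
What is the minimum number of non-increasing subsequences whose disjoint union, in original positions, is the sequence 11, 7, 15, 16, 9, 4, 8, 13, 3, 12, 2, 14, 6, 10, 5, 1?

4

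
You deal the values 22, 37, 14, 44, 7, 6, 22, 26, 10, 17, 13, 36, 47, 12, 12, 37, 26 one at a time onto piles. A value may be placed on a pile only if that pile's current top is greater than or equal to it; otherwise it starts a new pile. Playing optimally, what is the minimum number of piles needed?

Place each on the leftmost legal pile:
22 → new pile 1 (tops now [22])
37 → new pile 2 (tops now [22, 37])
14 → pile 1 (tops now [14, 37])
44 → new pile 3 (tops now [14, 37, 44])
7 → pile 1 (tops now [7, 37, 44])
6 → pile 1 (tops now [6, 37, 44])
22 → pile 2 (tops now [6, 22, 44])
26 → pile 3 (tops now [6, 22, 26])
10 → pile 2 (tops now [6, 10, 26])
17 → pile 3 (tops now [6, 10, 17])
13 → pile 3 (tops now [6, 10, 13])
36 → new pile 4 (tops now [6, 10, 13, 36])
47 → new pile 5 (tops now [6, 10, 13, 36, 47])
12 → pile 3 (tops now [6, 10, 12, 36, 47])
12 → pile 3 (tops now [6, 10, 12, 36, 47])
37 → pile 5 (tops now [6, 10, 12, 36, 37])
26 → pile 4 (tops now [6, 10, 12, 26, 37])
Five piles.

5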